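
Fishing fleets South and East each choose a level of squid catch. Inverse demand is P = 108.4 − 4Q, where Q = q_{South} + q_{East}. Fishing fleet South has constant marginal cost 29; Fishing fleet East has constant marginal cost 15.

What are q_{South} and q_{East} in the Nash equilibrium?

5.45, 8.95

Fishing fleet South's profit: π = q_{South}(108.4 − 4(q_{South} + q_{East})) − 29q_{South}.
∂π/∂q_{South} = 79.4 − 8q_{South} − 4q_{East} = 0, so q_{South} = 9.925 − 0.5q_{East}.
By the same steps for East: q_{East} = 11.675 − 0.5q_{South}.
Plugging q_{East} into South's best response: q_{South} = 9.925 − 0.5(11.675 − 0.5q_{South}) ⇒ 0.75q_{South} = 4.0875, so q_{South} = 5.45.
Then q_{East} = 11.675 − 0.5·5.45 = 8.95.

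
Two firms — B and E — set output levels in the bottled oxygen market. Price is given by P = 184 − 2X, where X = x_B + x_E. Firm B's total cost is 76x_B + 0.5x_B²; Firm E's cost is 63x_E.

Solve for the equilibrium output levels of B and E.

11.875, 24.3125

Firm B's profit: π = x_B(184 − 2(x_B + x_E)) − 76x_B − 0.5x_B².
∂π/∂x_B = 108 − 5x_B − 2x_E = 0, so x_B = 21.6 − 0.4x_E.
For E: ∂π/∂x_E = 121 − 4x_E − 2x_B = 0 ⇒ x_E = 30.25 − 0.5x_B.
Solving the two reaction functions simultaneously: (1 − (−0.4)(−0.5))x_B = 21.6 − 0.4·30.25, so 0.8x_B = 9.5 and x_B = 11.875.
Then x_E = 30.25 − 0.5·11.875 = 24.3125.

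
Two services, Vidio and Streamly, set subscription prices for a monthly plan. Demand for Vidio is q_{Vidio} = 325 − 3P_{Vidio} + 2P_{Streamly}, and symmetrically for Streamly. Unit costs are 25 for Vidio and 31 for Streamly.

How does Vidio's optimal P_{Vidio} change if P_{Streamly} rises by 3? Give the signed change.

Vidio's profit: π = (P_{Vidio} − 25)(325 − 3P_{Vidio} + 2P_{Streamly}).
∂π/∂P_{Vidio} = 400 − 6P_{Vidio} + 2P_{Streamly} = 0 ⇒ P_{Vidio} = 200/3 + (1/3)P_{Streamly}.
The reaction-function slope is 1/3, so a 3-unit rise in P_{Streamly} moves P_{Vidio} by 1/3 × 3 = 1. Vidio's best response rises — the actions are strategic complements.

1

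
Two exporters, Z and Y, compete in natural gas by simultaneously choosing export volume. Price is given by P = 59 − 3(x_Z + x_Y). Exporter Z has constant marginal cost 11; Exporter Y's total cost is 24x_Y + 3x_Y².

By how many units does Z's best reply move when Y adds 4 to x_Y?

-2

Exporter Z's profit: π = x_Z(59 − 3(x_Z + x_Y)) − 11x_Z.
∂π/∂x_Z = 48 − 6x_Z − 3x_Y = 0, so x_Z = 8 − 0.5x_Y.
The reaction-function slope is −0.5, so a 4-unit rise in x_Y moves x_Z by −0.5 × 4 = −2. Z's best response falls — the actions are strategic substitutes.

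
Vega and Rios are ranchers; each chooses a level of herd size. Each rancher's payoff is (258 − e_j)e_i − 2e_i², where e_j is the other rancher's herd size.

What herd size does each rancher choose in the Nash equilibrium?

51.6

Vega's payoff is (258 − e_R)e_V − 2e_V².
∂π/∂e_V = 258 − e_R − 4e_V = 0, so e_V = 64.5 − 0.25e_R.
By symmetry e_R = e_V; substituting into the reaction function, 1.25e_V = 64.5 and e_V = 51.6.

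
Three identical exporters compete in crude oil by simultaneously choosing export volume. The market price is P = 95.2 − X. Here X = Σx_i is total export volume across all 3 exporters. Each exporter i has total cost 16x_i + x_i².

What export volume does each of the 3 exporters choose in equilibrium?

13.2

A representative exporter's profit is π_i = x_i(95.2 − X) − 16x_i − x_i², with X = x_i + Σ_{j≠i} x_j.
First-order condition: 79.2 − 4x_i − Σ_{j≠i} x_j = 0.
With identical exporters, set every x_j = x: then 79.2 − 4x − 2x = 0, i.e. x = 79.2/6 = 13.2.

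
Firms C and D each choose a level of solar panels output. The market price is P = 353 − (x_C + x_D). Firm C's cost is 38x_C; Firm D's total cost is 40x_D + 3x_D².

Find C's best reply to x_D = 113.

101

Firm C's profit: π = x_C(353 − (x_C + x_D)) − 38x_C.
∂π/∂x_C = 315 − 2x_C − x_D = 0, so x_C = 157.5 − 0.5x_D.
At x_D = 113: x_C = 157.5 − 0.5·113 = 101.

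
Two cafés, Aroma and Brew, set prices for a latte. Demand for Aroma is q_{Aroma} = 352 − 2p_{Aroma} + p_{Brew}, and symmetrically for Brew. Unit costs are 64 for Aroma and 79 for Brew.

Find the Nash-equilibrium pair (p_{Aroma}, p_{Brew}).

Aroma's profit: π = (p_{Aroma} − 64)(352 − 2p_{Aroma} + p_{Brew}).
∂π/∂p_{Aroma} = 480 − 4p_{Aroma} + p_{Brew} = 0 ⇒ p_{Aroma} = 120 + 0.25p_{Brew}.
Similarly p_{Brew} = 127.5 + 0.25p_{Aroma}.
Plugging p_{Brew} into Aroma's best response: p_{Aroma} = 120 + 0.25(127.5 + 0.25p_{Aroma}) ⇒ 0.9375p_{Aroma} = 151.875, so p_{Aroma} = 162.
Then p_{Brew} = 127.5 + 0.25·162 = 168.

162, 168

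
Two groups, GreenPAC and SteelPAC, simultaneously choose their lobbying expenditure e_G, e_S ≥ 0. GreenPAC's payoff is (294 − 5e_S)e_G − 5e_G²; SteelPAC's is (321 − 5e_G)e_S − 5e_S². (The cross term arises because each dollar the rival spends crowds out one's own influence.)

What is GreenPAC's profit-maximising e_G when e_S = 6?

Expanding GreenPAC's payoff: 294e_G − 5e_Se_G − 5e_G².
∂π/∂e_G = 294 − 5e_S − 10e_G = 0, so e_G = 29.4 − 0.5e_S.
At e_S = 6: e_G = 29.4 − 0.5·6 = 26.4.

26.4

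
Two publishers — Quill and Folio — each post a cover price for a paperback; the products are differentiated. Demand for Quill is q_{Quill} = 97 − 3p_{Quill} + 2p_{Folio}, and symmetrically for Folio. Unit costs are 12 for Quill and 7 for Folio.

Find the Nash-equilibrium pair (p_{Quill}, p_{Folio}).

Quill's profit: π = (p_{Quill} − 12)(97 − 3p_{Quill} + 2p_{Folio}).
∂π/∂p_{Quill} = 133 − 6p_{Quill} + 2p_{Folio} = 0 ⇒ p_{Quill} = 133/6 + (1/3)p_{Folio}.
Similarly p_{Folio} = 59/3 + (1/3)p_{Quill}.
Plugging p_{Folio} into Quill's best response: p_{Quill} = 133/6 + (1/3)(59/3 + (1/3)p_{Quill}) ⇒ (8/9)p_{Quill} = 517/18, so p_{Quill} = 32.3125.
Then p_{Folio} = 59/3 + (1/3)·32.3125 = 30.4375.

32.3125, 30.4375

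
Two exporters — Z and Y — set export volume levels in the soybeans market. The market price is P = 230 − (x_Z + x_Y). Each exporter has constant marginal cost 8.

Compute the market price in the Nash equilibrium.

Exporter Z's profit: π = x_Z(230 − (x_Z + x_Y)) − 8x_Z.
∂π/∂x_Z = 222 − 2x_Z − x_Y = 0, so x_Z = 111 − 0.5x_Y.
By symmetry x_Y = x_Z; substituting into the reaction function, 1.5x_Z = 111 and x_Z = 74.
Equilibrium price: P = 230 − 148 = 82.

82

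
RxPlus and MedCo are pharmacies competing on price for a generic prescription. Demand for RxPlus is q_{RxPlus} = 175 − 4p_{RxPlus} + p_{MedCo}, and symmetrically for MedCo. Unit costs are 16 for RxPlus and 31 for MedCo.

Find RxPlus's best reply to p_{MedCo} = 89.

RxPlus's profit: π = (p_{RxPlus} − 16)(175 − 4p_{RxPlus} + p_{MedCo}).
∂π/∂p_{RxPlus} = 239 − 8p_{RxPlus} + p_{MedCo} = 0 ⇒ p_{RxPlus} = 29.875 + 0.125p_{MedCo}.
At p_{MedCo} = 89: p_{RxPlus} = 29.875 + 0.125·89 = 41.

41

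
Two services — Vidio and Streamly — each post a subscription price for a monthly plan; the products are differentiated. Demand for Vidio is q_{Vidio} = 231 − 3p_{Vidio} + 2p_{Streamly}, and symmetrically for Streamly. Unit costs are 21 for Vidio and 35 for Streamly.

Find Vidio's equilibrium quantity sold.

165.375

Vidio's profit: π = (p_{Vidio} − 21)(231 − 3p_{Vidio} + 2p_{Streamly}).
∂π/∂p_{Vidio} = 294 − 6p_{Vidio} + 2p_{Streamly} = 0 ⇒ p_{Vidio} = 49 + (1/3)p_{Streamly}.
Similarly p_{Streamly} = 56 + (1/3)p_{Vidio}.
Plugging p_{Streamly} into Vidio's best response: p_{Vidio} = 49 + (1/3)(56 + (1/3)p_{Vidio}) ⇒ (8/9)p_{Vidio} = 203/3, so p_{Vidio} = 76.125.
Then p_{Streamly} = 56 + (1/3)·76.125 = 81.375.
q_{Vidio} = 231 − 3·76.125 + 2·81.375 = 165.375.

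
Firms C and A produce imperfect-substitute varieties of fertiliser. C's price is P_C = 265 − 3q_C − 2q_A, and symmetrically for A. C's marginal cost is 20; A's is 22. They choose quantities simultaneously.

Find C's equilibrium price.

112.25

Firm C's profit: π = q_C(265 − 3q_C − 2q_A) − 20q_C.
∂π/∂q_C = 245 − 6q_C − 2q_A = 0 ⇒ q_C = 245/6 − (1/3)q_A.
Similarly q_A = 40.5 − (1/3)q_C.
Substituting the second reaction function into the first: q_C = 245/6 − (1/3)(40.5 − (1/3)q_C), which gives (8/9)q_C = 82/3 ⇒ q_C = 30.75.
Then q_A = 40.5 − (1/3)·30.75 = 30.25.
P_C = 265 − 3·30.75 − 2·30.25 = 112.25.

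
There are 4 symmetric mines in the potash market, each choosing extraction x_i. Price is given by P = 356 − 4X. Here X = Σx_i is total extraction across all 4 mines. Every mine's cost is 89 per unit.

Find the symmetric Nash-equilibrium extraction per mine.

A representative mine's profit is π_i = x_i(356 − 4X) − 89x_i, with X = x_i + Σ_{j≠i} x_j.
First-order condition: 267 − 8x_i − 4Σ_{j≠i} x_j = 0.
With identical mines, set every x_j = x: then 267 − 8x − 12x = 0, i.e. x = 267/20 = 13.35.

13.35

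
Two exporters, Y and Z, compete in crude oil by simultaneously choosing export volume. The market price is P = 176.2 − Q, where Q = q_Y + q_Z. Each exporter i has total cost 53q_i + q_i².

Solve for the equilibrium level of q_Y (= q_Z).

Exporter Y's profit: π = q_Y(176.2 − (q_Y + q_Z)) − 53q_Y − q_Y².
∂π/∂q_Y = 123.2 − 4q_Y − q_Z = 0, so q_Y = 30.8 − 0.25q_Z.
The game is symmetric, so in equilibrium q_Z = q_Y: the reaction function gives 1.25q_Y = 30.8, hence q_Y = 24.64.

24.64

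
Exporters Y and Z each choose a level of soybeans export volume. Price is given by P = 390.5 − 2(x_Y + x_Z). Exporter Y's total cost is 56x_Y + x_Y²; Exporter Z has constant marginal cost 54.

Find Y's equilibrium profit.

3316.6875

Exporter Y's profit: π = x_Y(390.5 − 2(x_Y + x_Z)) − 56x_Y − x_Y².
∂π/∂x_Y = 334.5 − 6x_Y − 2x_Z = 0, so x_Y = 55.75 − (1/3)x_Z.
For Z: ∂π/∂x_Z = 336.5 − 4x_Z − 2x_Y = 0 ⇒ x_Z = 84.125 − 0.5x_Y.
Plugging x_Z into Y's best response: x_Y = 55.75 − (1/3)(84.125 − 0.5x_Y) ⇒ (5/6)x_Y = 665/24, so x_Y = 33.25.
Then x_Z = 84.125 − 0.5·33.25 = 67.5.
Price P = 390.5 − 2·100.75 = 189.
Y's profit: (189 − 56)·33.25 − (33.25)² = 3316.6875.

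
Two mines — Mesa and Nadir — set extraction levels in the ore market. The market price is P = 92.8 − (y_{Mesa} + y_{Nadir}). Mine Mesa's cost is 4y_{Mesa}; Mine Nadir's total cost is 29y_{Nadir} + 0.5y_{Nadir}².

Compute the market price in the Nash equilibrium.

Mine Mesa's profit: π = y_{Mesa}(92.8 − (y_{Mesa} + y_{Nadir})) − 4y_{Mesa}.
∂π/∂y_{Mesa} = 88.8 − 2y_{Mesa} − y_{Nadir} = 0, so y_{Mesa} = 44.4 − 0.5y_{Nadir}.
For Nadir: ∂π/∂y_{Nadir} = 63.8 − 3y_{Nadir} − y_{Mesa} = 0 ⇒ y_{Nadir} = 319/15 − (1/3)y_{Mesa}.
Solving the two reaction functions simultaneously: (1 − (−0.5)(−1/3))y_{Mesa} = 44.4 − 0.5·(319/15), so (5/6)y_{Mesa} = 1013/30 and y_{Mesa} = 40.52.
Then y_{Nadir} = 319/15 − (1/3)·40.52 = 7.76.
Equilibrium price: P = 92.8 − 48.28 = 44.52.

44.52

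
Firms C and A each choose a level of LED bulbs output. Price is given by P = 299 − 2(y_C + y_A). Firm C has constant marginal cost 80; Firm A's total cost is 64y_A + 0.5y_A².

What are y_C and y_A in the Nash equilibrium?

Firm C's profit: π = y_C(299 − 2(y_C + y_A)) − 80y_C.
∂π/∂y_C = 219 − 4y_C − 2y_A = 0, so y_C = 54.75 − 0.5y_A.
For A: ∂π/∂y_A = 235 − 5y_A − 2y_C = 0 ⇒ y_A = 47 − 0.4y_C.
Plugging y_A into C's best response: y_C = 54.75 − 0.5(47 − 0.4y_C) ⇒ 0.8y_C = 31.25, so y_C = 39.0625.
Then y_A = 47 − 0.4·39.0625 = 31.375.

39.0625, 31.375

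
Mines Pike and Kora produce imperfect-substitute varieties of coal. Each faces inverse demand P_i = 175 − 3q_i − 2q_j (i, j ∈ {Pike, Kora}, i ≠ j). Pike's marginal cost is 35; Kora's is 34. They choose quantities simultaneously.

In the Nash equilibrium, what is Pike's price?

87.3125

Mine Pike's profit: π = q_{Pike}(175 − 3q_{Pike} − 2q_{Kora}) − 35q_{Pike}.
∂π/∂q_{Pike} = 140 − 6q_{Pike} − 2q_{Kora} = 0 ⇒ q_{Pike} = 70/3 − (1/3)q_{Kora}.
Similarly q_{Kora} = 23.5 − (1/3)q_{Pike}.
Substituting the second reaction function into the first: q_{Pike} = 70/3 − (1/3)(23.5 − (1/3)q_{Pike}), which gives (8/9)q_{Pike} = 15.5 ⇒ q_{Pike} = 17.4375.
Then q_{Kora} = 23.5 − (1/3)·17.4375 = 17.6875.
P_{Pike} = 175 − 3·17.4375 − 2·17.6875 = 87.3125.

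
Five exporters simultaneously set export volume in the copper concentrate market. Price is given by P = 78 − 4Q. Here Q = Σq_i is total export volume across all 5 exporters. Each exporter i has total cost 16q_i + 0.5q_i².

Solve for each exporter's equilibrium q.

2.48

A representative exporter's profit is π_i = q_i(78 − 4Q) − 16q_i − 0.5q_i², with Q = q_i + Σ_{j≠i} q_j.
First-order condition: 62 − 9q_i − 4Σ_{j≠i} q_j = 0.
Imposing symmetry (q_j = q for all j) turns Σ_{j≠i} q_j into 4q, so 62 = 25q and q = 2.48.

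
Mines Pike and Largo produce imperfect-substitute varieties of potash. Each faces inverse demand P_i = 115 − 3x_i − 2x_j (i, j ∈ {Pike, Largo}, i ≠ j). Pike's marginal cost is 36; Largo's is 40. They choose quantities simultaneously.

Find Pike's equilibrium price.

Mine Pike's profit: π = x_{Pike}(115 − 3x_{Pike} − 2x_{Largo}) − 36x_{Pike}.
∂π/∂x_{Pike} = 79 − 6x_{Pike} − 2x_{Largo} = 0 ⇒ x_{Pike} = 79/6 − (1/3)x_{Largo}.
Similarly x_{Largo} = 12.5 − (1/3)x_{Pike}.
Substituting the second reaction function into the first: x_{Pike} = 79/6 − (1/3)(12.5 − (1/3)x_{Pike}), which gives (8/9)x_{Pike} = 9 ⇒ x_{Pike} = 10.125.
Then x_{Largo} = 12.5 − (1/3)·10.125 = 9.125.
P_{Pike} = 115 − 3·10.125 − 2·9.125 = 66.375.

66.375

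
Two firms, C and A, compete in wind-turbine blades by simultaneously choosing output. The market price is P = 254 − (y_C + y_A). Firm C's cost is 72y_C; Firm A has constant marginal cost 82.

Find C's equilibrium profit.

Firm C's profit: π = y_C(254 − (y_C + y_A)) − 72y_C.
∂π/∂y_C = 182 − 2y_C − y_A = 0, so y_C = 91 − 0.5y_A.
By the same steps for A: y_A = 86 − 0.5y_C.
Solving the two reaction functions simultaneously: (1 − (−0.5)(−0.5))y_C = 91 − 0.5·86, so 0.75y_C = 48 and y_C = 64.
Then y_A = 86 − 0.5·64 = 54.
Price P = 254 − 118 = 136.
C's profit: (136 − 72)·64 = 4096.

4096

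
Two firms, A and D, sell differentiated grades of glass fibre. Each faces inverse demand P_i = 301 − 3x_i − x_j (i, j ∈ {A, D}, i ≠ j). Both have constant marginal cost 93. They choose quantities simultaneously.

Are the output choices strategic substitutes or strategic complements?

strategic substitutes

Firm A's profit: π = x_A(301 − 3x_A − x_D) − 93x_A.
∂π/∂x_A = 208 − 6x_A − x_D = 0 ⇒ x_A = 104/3 − (1/6)x_D.
The best-response slope dx_A/dx_D = −1/6 < 0: the reaction function is downward-sloping, so the choices are strategic substitutes.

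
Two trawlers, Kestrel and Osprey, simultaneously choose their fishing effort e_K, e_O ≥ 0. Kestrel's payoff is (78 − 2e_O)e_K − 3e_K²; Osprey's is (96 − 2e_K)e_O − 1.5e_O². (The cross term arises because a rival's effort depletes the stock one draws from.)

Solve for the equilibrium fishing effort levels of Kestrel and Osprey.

3, 30

Expanding Kestrel's payoff: 78e_K − 2e_Oe_K − 3e_K².
∂π/∂e_K = 78 − 2e_O − 6e_K = 0, so e_K = 13 − (1/3)e_O.
Likewise for Osprey: e_O = 32 − (2/3)e_K.
Solving the two reaction functions simultaneously: (1 − (−1/3)(−2/3))e_K = 13 − (1/3)·32, so (7/9)e_K = 7/3 and e_K = 3.
Then e_O = 32 − (2/3)·3 = 30.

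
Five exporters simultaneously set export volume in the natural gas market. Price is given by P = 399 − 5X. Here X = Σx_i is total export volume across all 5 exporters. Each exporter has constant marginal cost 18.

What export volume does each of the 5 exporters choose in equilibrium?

12.7

A representative exporter's profit is π_i = x_i(399 − 5X) − 18x_i, with X = x_i + Σ_{j≠i} x_j.
First-order condition: 381 − 10x_i − 5Σ_{j≠i} x_j = 0.
In a symmetric equilibrium every exporter chooses the same x, so Σ_{j≠i} x_j = 4x. The condition becomes 381 − 30x = 0, giving x = 381/30 = 12.7.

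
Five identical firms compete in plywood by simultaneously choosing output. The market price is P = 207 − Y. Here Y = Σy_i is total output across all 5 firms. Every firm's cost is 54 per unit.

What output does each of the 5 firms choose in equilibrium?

A representative firm's profit is π_i = y_i(207 − Y) − 54y_i, with Y = y_i + Σ_{j≠i} y_j.
First-order condition: 153 − 2y_i − Σ_{j≠i} y_j = 0.
Imposing symmetry (y_j = y for all j) turns Σ_{j≠i} y_j into 4y, so 153 = 6y and y = 25.5.

25.5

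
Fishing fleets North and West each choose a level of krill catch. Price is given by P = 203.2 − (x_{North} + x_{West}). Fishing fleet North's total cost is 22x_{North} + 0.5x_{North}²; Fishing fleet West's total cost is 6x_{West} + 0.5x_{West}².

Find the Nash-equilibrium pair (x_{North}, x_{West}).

Fishing fleet North's profit: π = x_{North}(203.2 − (x_{North} + x_{West})) − 22x_{North} − 0.5x_{North}².
∂π/∂x_{North} = 181.2 − 3x_{North} − x_{West} = 0, so x_{North} = 60.4 − (1/3)x_{West}.
By the same steps for West: x_{West} = 986/15 − (1/3)x_{North}.
Plugging x_{West} into North's best response: x_{North} = 60.4 − (1/3)(986/15 − (1/3)x_{North}) ⇒ (8/9)x_{North} = 1732/45, so x_{North} = 43.3.
Then x_{West} = 986/15 − (1/3)·43.3 = 51.3.

43.3, 51.3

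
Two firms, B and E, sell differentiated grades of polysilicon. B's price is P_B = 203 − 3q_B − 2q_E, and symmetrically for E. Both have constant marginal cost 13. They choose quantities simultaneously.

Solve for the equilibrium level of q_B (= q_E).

23.75

Firm B's profit: π = q_B(203 − 3q_B − 2q_E) − 13q_B.
∂π/∂q_B = 190 − 6q_B − 2q_E = 0 ⇒ q_B = 95/3 − (1/3)q_E.
Setting q_B = q_E in the reaction function: q_B = 95/3 − (1/3)q_B, so q_B = (95/3) / (4/3) = 23.75.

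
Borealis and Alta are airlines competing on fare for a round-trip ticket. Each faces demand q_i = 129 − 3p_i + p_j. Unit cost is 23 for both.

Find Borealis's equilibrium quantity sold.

Borealis's profit: π = (p_{Borealis} − 23)(129 − 3p_{Borealis} + p_{Alta}).
∂π/∂p_{Borealis} = 198 − 6p_{Borealis} + p_{Alta} = 0 ⇒ p_{Borealis} = 33 + (1/6)p_{Alta}.
The game is symmetric, so in equilibrium p_{Alta} = p_{Borealis}: the reaction function gives (5/6)p_{Borealis} = 33, hence p_{Borealis} = 39.6.
q_{Borealis} = 129 − 3·39.6 + 39.6 = 49.8.

49.8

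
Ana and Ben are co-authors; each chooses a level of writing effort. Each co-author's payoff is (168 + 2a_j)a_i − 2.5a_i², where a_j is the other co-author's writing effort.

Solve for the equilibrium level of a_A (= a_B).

56

Ana's payoff is (168 + 2a_B)a_A − 2.5a_A².
∂π/∂a_A = 168 + 2a_B − 5a_A = 0, so a_A = 33.6 + 0.4a_B.
The game is symmetric, so in equilibrium a_B = a_A: the reaction function gives 0.6a_A = 33.6, hence a_A = 56.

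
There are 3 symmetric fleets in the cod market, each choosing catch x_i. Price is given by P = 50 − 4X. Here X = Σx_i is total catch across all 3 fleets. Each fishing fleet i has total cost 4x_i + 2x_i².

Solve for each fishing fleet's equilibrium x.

A representative fishing fleet's profit is π_i = x_i(50 − 4X) − 4x_i − 2x_i², with X = x_i + Σ_{j≠i} x_j.
First-order condition: 46 − 12x_i − 4Σ_{j≠i} x_j = 0.
In a symmetric equilibrium every fishing fleet chooses the same x, so Σ_{j≠i} x_j = 2x. The condition becomes 46 − 20x = 0, giving x = 46/20 = 2.3.

2.3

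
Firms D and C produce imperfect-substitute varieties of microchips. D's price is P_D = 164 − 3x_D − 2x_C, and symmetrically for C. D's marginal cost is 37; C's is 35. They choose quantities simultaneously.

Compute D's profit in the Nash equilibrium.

Firm D's profit: π = x_D(164 − 3x_D − 2x_C) − 37x_D.
∂π/∂x_D = 127 − 6x_D − 2x_C = 0 ⇒ x_D = 127/6 − (1/3)x_C.
Similarly x_C = 21.5 − (1/3)x_D.
Plugging x_C into D's best response: x_D = 127/6 − (1/3)(21.5 − (1/3)x_D) ⇒ (8/9)x_D = 14, so x_D = 15.75.
Then x_C = 21.5 − (1/3)·15.75 = 16.25.
P_D = 164 − 3·15.75 − 2·16.25 = 84.25.
Profit = (84.25 − 37)·15.75 = 744.1875.

744.1875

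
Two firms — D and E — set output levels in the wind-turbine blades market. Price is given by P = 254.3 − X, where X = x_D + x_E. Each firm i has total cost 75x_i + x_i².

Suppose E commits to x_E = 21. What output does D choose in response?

Firm D's profit: π = x_D(254.3 − (x_D + x_E)) − 75x_D − x_D².
∂π/∂x_D = 179.3 − 4x_D − x_E = 0, so x_D = 44.825 − 0.25x_E.
At x_E = 21: x_D = 44.825 − 0.25·21 = 39.575.

39.575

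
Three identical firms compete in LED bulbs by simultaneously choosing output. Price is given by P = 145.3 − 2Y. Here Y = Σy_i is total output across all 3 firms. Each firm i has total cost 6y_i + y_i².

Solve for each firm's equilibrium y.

13.93

A representative firm's profit is π_i = y_i(145.3 − 2Y) − 6y_i − y_i², with Y = y_i + Σ_{j≠i} y_j.
First-order condition: 139.3 − 6y_i − 2Σ_{j≠i} y_j = 0.
Imposing symmetry (y_j = y for all j) turns Σ_{j≠i} y_j into 2y, so 139.3 = 10y and y = 13.93.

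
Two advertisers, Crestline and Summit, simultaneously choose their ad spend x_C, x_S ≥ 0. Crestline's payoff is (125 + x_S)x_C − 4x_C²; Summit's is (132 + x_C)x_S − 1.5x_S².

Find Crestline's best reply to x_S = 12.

17.125

Expanding Crestline's payoff: 125x_C + x_Sx_C − 4x_C².
∂π/∂x_C = 125 + x_S − 8x_C = 0, so x_C = 15.625 + 0.125x_S.
At x_S = 12: x_C = 15.625 + 0.125·12 = 17.125.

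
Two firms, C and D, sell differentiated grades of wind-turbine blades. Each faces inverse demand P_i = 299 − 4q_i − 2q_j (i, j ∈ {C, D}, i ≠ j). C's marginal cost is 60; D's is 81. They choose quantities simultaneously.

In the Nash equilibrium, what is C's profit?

2420.64

Firm C's profit: π = q_C(299 − 4q_C − 2q_D) − 60q_C.
∂π/∂q_C = 239 − 8q_C − 2q_D = 0 ⇒ q_C = 29.875 − 0.25q_D.
Similarly q_D = 27.25 − 0.25q_C.
Substituting the second reaction function into the first: q_C = 29.875 − 0.25(27.25 − 0.25q_C), which gives 0.9375q_C = 23.0625 ⇒ q_C = 24.6.
Then q_D = 27.25 − 0.25·24.6 = 21.1.
P_C = 299 − 4·24.6 − 2·21.1 = 158.4.
Profit = (158.4 − 60)·24.6 = 2420.64.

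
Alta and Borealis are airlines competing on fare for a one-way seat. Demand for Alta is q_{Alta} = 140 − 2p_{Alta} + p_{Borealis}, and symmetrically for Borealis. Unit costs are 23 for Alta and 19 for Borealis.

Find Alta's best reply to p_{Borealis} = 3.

47.25

Alta's profit: π = (p_{Alta} − 23)(140 − 2p_{Alta} + p_{Borealis}).
∂π/∂p_{Alta} = 186 − 4p_{Alta} + p_{Borealis} = 0 ⇒ p_{Alta} = 46.5 + 0.25p_{Borealis}.
At p_{Borealis} = 3: p_{Alta} = 46.5 + 0.25·3 = 47.25.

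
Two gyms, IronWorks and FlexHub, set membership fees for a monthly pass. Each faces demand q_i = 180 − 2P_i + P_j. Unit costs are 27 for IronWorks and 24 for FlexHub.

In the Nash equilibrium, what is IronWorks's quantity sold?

101.2

IronWorks's profit: π = (P_{IronWorks} − 27)(180 − 2P_{IronWorks} + P_{FlexHub}).
∂π/∂P_{IronWorks} = 234 − 4P_{IronWorks} + P_{FlexHub} = 0 ⇒ P_{IronWorks} = 58.5 + 0.25P_{FlexHub}.
Similarly P_{FlexHub} = 57 + 0.25P_{IronWorks}.
Plugging P_{FlexHub} into IronWorks's best response: P_{IronWorks} = 58.5 + 0.25(57 + 0.25P_{IronWorks}) ⇒ 0.9375P_{IronWorks} = 72.75, so P_{IronWorks} = 77.6.
Then P_{FlexHub} = 57 + 0.25·77.6 = 76.4.
q_{IronWorks} = 180 − 2·77.6 + 76.4 = 101.2.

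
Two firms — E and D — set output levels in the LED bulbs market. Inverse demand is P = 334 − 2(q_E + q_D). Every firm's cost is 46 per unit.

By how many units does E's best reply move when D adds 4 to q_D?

-2

Firm E's profit: π = q_E(334 − 2(q_E + q_D)) − 46q_E.
∂π/∂q_E = 288 − 4q_E − 2q_D = 0, so q_E = 72 − 0.5q_D.
The reaction-function slope is −0.5, so a 4-unit rise in q_D moves q_E by −0.5 × 4 = −2. E's best response falls — the actions are strategic substitutes.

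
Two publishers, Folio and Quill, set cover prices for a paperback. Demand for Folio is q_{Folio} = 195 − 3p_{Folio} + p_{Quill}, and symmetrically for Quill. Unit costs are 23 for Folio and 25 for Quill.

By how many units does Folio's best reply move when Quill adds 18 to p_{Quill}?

Folio's profit: π = (p_{Folio} − 23)(195 − 3p_{Folio} + p_{Quill}).
∂π/∂p_{Folio} = 264 − 6p_{Folio} + p_{Quill} = 0 ⇒ p_{Folio} = 44 + (1/6)p_{Quill}.
The reaction-function slope is 1/6, so an 18-unit rise in p_{Quill} moves p_{Folio} by 1/6 × 18 = 3. Folio's best response rises — the actions are strategic complements.

3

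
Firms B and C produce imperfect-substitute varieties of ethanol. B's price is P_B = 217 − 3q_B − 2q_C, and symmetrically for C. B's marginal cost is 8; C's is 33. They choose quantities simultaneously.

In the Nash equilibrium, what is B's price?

91.0625

Firm B's profit: π = q_B(217 − 3q_B − 2q_C) − 8q_B.
∂π/∂q_B = 209 − 6q_B − 2q_C = 0 ⇒ q_B = 209/6 − (1/3)q_C.
Similarly q_C = 92/3 − (1/3)q_B.
Plugging q_C into B's best response: q_B = 209/6 − (1/3)(92/3 − (1/3)q_B) ⇒ (8/9)q_B = 443/18, so q_B = 27.6875.
Then q_C = 92/3 − (1/3)·27.6875 = 21.4375.
P_B = 217 − 3·27.6875 − 2·21.4375 = 91.0625.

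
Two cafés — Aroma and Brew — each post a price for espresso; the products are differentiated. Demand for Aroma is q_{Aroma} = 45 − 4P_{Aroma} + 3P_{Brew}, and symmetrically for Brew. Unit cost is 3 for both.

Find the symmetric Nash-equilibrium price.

Aroma's profit: π = (P_{Aroma} − 3)(45 − 4P_{Aroma} + 3P_{Brew}).
∂π/∂P_{Aroma} = 57 − 8P_{Aroma} + 3P_{Brew} = 0 ⇒ P_{Aroma} = 7.125 + 0.375P_{Brew}.
The game is symmetric, so in equilibrium P_{Brew} = P_{Aroma}: the reaction function gives 0.625P_{Aroma} = 7.125, hence P_{Aroma} = 11.4.

11.4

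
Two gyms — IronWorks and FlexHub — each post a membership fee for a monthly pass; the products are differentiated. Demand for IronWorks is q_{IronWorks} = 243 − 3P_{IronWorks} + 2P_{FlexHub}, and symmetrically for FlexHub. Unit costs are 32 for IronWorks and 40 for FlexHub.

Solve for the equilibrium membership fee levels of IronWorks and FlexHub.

IronWorks's profit: π = (P_{IronWorks} − 32)(243 − 3P_{IronWorks} + 2P_{FlexHub}).
∂π/∂P_{IronWorks} = 339 − 6P_{IronWorks} + 2P_{FlexHub} = 0 ⇒ P_{IronWorks} = 56.5 + (1/3)P_{FlexHub}.
Similarly P_{FlexHub} = 60.5 + (1/3)P_{IronWorks}.
Substituting the second reaction function into the first: P_{IronWorks} = 56.5 + (1/3)(60.5 + (1/3)P_{IronWorks}), which gives (8/9)P_{IronWorks} = 230/3 ⇒ P_{IronWorks} = 86.25.
Then P_{FlexHub} = 60.5 + (1/3)·86.25 = 89.25.

86.25, 89.25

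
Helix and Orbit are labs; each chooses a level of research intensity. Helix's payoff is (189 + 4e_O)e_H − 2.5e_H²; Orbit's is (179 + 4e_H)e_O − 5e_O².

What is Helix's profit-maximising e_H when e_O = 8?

Expanding Helix's payoff: 189e_H + 4e_Oe_H − 2.5e_H².
∂π/∂e_H = 189 + 4e_O − 5e_H = 0, so e_H = 37.8 + 0.8e_O.
At e_O = 8: e_H = 37.8 + 0.8·8 = 44.2.

44.2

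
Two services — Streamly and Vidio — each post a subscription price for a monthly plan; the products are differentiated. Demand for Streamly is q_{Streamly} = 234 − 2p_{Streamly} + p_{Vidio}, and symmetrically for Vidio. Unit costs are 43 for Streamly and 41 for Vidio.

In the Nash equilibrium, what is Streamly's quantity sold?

Streamly's profit: π = (p_{Streamly} − 43)(234 − 2p_{Streamly} + p_{Vidio}).
∂π/∂p_{Streamly} = 320 − 4p_{Streamly} + p_{Vidio} = 0 ⇒ p_{Streamly} = 80 + 0.25p_{Vidio}.
Similarly p_{Vidio} = 79 + 0.25p_{Streamly}.
Substituting the second reaction function into the first: p_{Streamly} = 80 + 0.25(79 + 0.25p_{Streamly}), which gives 0.9375p_{Streamly} = 99.75 ⇒ p_{Streamly} = 106.4.
Then p_{Vidio} = 79 + 0.25·106.4 = 105.6.
q_{Streamly} = 234 − 2·106.4 + 105.6 = 126.8.

126.8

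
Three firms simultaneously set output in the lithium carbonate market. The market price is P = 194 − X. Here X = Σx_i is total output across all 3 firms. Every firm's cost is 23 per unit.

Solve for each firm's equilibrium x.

42.75

A representative firm's profit is π_i = x_i(194 − X) − 23x_i, with X = x_i + Σ_{j≠i} x_j.
First-order condition: 171 − 2x_i − Σ_{j≠i} x_j = 0.
Imposing symmetry (x_j = x for all j) turns Σ_{j≠i} x_j into 2x, so 171 = 4x and x = 42.75.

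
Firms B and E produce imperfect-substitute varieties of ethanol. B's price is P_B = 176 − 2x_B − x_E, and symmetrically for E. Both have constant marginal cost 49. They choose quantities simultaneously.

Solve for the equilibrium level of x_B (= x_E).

Firm B's profit: π = x_B(176 − 2x_B − x_E) − 49x_B.
∂π/∂x_B = 127 − 4x_B − x_E = 0 ⇒ x_B = 31.75 − 0.25x_E.
The game is symmetric, so in equilibrium x_E = x_B: the reaction function gives 1.25x_B = 31.75, hence x_B = 25.4.

25.4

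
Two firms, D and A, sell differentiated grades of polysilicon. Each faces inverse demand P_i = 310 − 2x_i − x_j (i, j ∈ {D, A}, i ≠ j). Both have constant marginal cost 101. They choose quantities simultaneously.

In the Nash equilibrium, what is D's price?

184.6

Firm D's profit: π = x_D(310 − 2x_D − x_A) − 101x_D.
∂π/∂x_D = 209 − 4x_D − x_A = 0 ⇒ x_D = 52.25 − 0.25x_A.
By symmetry x_A = x_D; substituting into the reaction function, 1.25x_D = 52.25 and x_D = 41.8.
P_D = 310 − 2·41.8 − 41.8 = 184.6.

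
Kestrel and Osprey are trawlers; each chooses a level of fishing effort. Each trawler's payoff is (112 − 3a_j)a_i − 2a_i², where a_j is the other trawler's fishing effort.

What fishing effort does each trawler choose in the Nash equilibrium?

Kestrel's payoff is (112 − 3a_O)a_K − 2a_K².
∂π/∂a_K = 112 − 3a_O − 4a_K = 0, so a_K = 28 − 0.75a_O.
By symmetry a_O = a_K; substituting into the reaction function, 1.75a_K = 28 and a_K = 16.

16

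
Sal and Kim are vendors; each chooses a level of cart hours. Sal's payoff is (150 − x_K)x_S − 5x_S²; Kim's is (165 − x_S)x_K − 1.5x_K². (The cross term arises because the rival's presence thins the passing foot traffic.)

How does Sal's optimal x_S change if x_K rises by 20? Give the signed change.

-2

Expanding Sal's payoff: 150x_S − x_Kx_S − 5x_S².
∂π/∂x_S = 150 − x_K − 10x_S = 0, so x_S = 15 − 0.1x_K.
The reaction-function slope is −0.1, so a 20-unit rise in x_K moves x_S by −0.1 × 20 = −2. Sal's best response falls — the actions are strategic substitutes.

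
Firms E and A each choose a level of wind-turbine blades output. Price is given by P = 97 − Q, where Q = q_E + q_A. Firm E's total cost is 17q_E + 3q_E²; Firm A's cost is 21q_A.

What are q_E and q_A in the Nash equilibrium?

5.6, 35.2

Firm E's profit: π = q_E(97 − (q_E + q_A)) − 17q_E − 3q_E².
∂π/∂q_E = 80 − 8q_E − q_A = 0, so q_E = 10 − 0.125q_A.
For A: ∂π/∂q_A = 76 − 2q_A − q_E = 0 ⇒ q_A = 38 − 0.5q_E.
Plugging q_A into E's best response: q_E = 10 − 0.125(38 − 0.5q_E) ⇒ 0.9375q_E = 5.25, so q_E = 5.6.
Then q_A = 38 − 0.5·5.6 = 35.2.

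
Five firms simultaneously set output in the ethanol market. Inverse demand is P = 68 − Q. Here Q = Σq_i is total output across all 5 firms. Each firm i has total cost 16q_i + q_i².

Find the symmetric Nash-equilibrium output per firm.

6.5

A representative firm's profit is π_i = q_i(68 − Q) − 16q_i − q_i², with Q = q_i + Σ_{j≠i} q_j.
First-order condition: 52 − 4q_i − Σ_{j≠i} q_j = 0.
With identical firms, set every q_j = q: then 52 − 4q − 4q = 0, i.e. q = 52/8 = 6.5.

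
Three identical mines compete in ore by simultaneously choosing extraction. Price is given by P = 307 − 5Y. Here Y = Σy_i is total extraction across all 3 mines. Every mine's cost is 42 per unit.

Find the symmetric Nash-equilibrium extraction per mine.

13.25

A representative mine's profit is π_i = y_i(307 − 5Y) − 42y_i, with Y = y_i + Σ_{j≠i} y_j.
First-order condition: 265 − 10y_i − 5Σ_{j≠i} y_j = 0.
With identical mines, set every y_j = y: then 265 − 10y − 10y = 0, i.e. y = 265/20 = 13.25.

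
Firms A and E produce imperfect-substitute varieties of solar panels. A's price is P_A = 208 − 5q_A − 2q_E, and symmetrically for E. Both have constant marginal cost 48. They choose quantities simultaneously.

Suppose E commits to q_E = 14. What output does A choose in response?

Firm A's profit: π = q_A(208 − 5q_A − 2q_E) − 48q_A.
∂π/∂q_A = 160 − 10q_A − 2q_E = 0 ⇒ q_A = 16 − 0.2q_E.
At q_E = 14: q_A = 16 − 0.2·14 = 13.2.

13.2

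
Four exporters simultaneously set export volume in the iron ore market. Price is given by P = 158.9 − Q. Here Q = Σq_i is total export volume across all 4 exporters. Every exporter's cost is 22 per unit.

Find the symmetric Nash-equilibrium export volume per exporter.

A representative exporter's profit is π_i = q_i(158.9 − Q) − 22q_i, with Q = q_i + Σ_{j≠i} q_j.
First-order condition: 136.9 − 2q_i − Σ_{j≠i} q_j = 0.
With identical exporters, set every q_j = q: then 136.9 − 2q − 3q = 0, i.e. q = 136.9/5 = 27.38.

27.38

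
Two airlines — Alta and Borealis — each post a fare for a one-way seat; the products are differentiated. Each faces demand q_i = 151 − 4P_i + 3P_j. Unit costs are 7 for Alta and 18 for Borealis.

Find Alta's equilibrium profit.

Alta's profit: π = (P_{Alta} − 7)(151 − 4P_{Alta} + 3P_{Borealis}).
∂π/∂P_{Alta} = 179 − 8P_{Alta} + 3P_{Borealis} = 0 ⇒ P_{Alta} = 22.375 + 0.375P_{Borealis}.
Similarly P_{Borealis} = 27.875 + 0.375P_{Alta}.
Substituting the second reaction function into the first: P_{Alta} = 22.375 + 0.375(27.875 + 0.375P_{Alta}), which gives (55/64)P_{Alta} = 2101/64 ⇒ P_{Alta} = 38.2.
Then P_{Borealis} = 27.875 + 0.375·38.2 = 42.2.
q_{Alta} = 151 − 4·38.2 + 3·42.2 = 124.8.
Profit = (38.2 − 7)·124.8 = 3893.76.

3893.76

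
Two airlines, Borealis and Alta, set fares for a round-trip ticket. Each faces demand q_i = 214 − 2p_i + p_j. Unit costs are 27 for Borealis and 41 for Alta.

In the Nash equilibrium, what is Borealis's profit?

Borealis's profit: π = (p_{Borealis} − 27)(214 − 2p_{Borealis} + p_{Alta}).
∂π/∂p_{Borealis} = 268 − 4p_{Borealis} + p_{Alta} = 0 ⇒ p_{Borealis} = 67 + 0.25p_{Alta}.
Similarly p_{Alta} = 74 + 0.25p_{Borealis}.
Solving the two reaction functions simultaneously: (1 − (0.25)(0.25))p_{Borealis} = 67 + 0.25·74, so 0.9375p_{Borealis} = 85.5 and p_{Borealis} = 91.2.
Then p_{Alta} = 74 + 0.25·91.2 = 96.8.
q_{Borealis} = 214 − 2·91.2 + 96.8 = 128.4.
Profit = (91.2 − 27)·128.4 = 8243.28.

8243.28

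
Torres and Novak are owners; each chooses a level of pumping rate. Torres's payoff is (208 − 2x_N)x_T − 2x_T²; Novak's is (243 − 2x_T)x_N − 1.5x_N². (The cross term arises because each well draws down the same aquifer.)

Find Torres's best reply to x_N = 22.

41

Expanding Torres's payoff: 208x_T − 2x_Nx_T − 2x_T².
∂π/∂x_T = 208 − 2x_N − 4x_T = 0, so x_T = 52 − 0.5x_N.
At x_N = 22: x_T = 52 − 0.5·22 = 41.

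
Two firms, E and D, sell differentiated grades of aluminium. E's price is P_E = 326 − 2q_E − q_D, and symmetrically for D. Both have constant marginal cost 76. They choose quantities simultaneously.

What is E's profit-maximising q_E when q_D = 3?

Firm E's profit: π = q_E(326 − 2q_E − q_D) − 76q_E.
∂π/∂q_E = 250 − 4q_E − q_D = 0 ⇒ q_E = 62.5 − 0.25q_D.
At q_D = 3: q_E = 62.5 − 0.25·3 = 61.75.

61.75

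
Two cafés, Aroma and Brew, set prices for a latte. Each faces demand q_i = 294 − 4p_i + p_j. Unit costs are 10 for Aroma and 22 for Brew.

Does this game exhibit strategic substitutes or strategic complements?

Aroma's profit: π = (p_{Aroma} − 10)(294 − 4p_{Aroma} + p_{Brew}).
∂π/∂p_{Aroma} = 334 − 8p_{Aroma} + p_{Brew} = 0 ⇒ p_{Aroma} = 41.75 + 0.125p_{Brew}.
The best-response slope dp_{Aroma}/dp_{Brew} = 0.125 > 0: the reaction function is upward-sloping, so the choices are strategic complements.

strategic complements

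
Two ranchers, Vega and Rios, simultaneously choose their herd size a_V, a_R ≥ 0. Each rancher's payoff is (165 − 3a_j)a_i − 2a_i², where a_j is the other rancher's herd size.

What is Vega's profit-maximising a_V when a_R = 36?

14.25

Vega's payoff is (165 − 3a_R)a_V − 2a_V².
∂π/∂a_V = 165 − 3a_R − 4a_V = 0, so a_V = 41.25 − 0.75a_R.
At a_R = 36: a_V = 41.25 − 0.75·36 = 14.25.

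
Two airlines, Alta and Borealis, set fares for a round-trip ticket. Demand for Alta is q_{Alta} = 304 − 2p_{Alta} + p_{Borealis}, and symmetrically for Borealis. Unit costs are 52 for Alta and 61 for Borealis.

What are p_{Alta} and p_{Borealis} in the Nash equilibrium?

Alta's profit: π = (p_{Alta} − 52)(304 − 2p_{Alta} + p_{Borealis}).
∂π/∂p_{Alta} = 408 − 4p_{Alta} + p_{Borealis} = 0 ⇒ p_{Alta} = 102 + 0.25p_{Borealis}.
Similarly p_{Borealis} = 106.5 + 0.25p_{Alta}.
Solving the two reaction functions simultaneously: (1 − (0.25)(0.25))p_{Alta} = 102 + 0.25·106.5, so 0.9375p_{Alta} = 128.625 and p_{Alta} = 137.2.
Then p_{Borealis} = 106.5 + 0.25·137.2 = 140.8.

137.2, 140.8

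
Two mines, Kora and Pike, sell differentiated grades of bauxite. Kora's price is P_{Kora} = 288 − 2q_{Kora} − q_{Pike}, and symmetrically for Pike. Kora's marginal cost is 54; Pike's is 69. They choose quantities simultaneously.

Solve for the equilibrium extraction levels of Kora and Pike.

47.8, 42.8

Mine Kora's profit: π = q_{Kora}(288 − 2q_{Kora} − q_{Pike}) − 54q_{Kora}.
∂π/∂q_{Kora} = 234 − 4q_{Kora} − q_{Pike} = 0 ⇒ q_{Kora} = 58.5 − 0.25q_{Pike}.
Similarly q_{Pike} = 54.75 − 0.25q_{Kora}.
Solving the two reaction functions simultaneously: (1 − (−0.25)(−0.25))q_{Kora} = 58.5 − 0.25·54.75, so 0.9375q_{Kora} = 44.8125 and q_{Kora} = 47.8.
Then q_{Pike} = 54.75 − 0.25·47.8 = 42.8.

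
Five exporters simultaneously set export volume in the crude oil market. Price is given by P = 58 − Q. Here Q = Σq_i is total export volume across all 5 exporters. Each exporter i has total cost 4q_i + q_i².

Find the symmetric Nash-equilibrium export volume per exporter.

A representative exporter's profit is π_i = q_i(58 − Q) − 4q_i − q_i², with Q = q_i + Σ_{j≠i} q_j.
First-order condition: 54 − 4q_i − Σ_{j≠i} q_j = 0.
In a symmetric equilibrium every exporter chooses the same q, so Σ_{j≠i} q_j = 4q. The condition becomes 54 − 8q = 0, giving q = 54/8 = 6.75.

6.75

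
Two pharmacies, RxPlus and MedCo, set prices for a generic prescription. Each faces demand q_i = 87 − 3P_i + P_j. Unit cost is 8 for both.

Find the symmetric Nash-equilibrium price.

RxPlus's profit: π = (P_{RxPlus} − 8)(87 − 3P_{RxPlus} + P_{MedCo}).
∂π/∂P_{RxPlus} = 111 − 6P_{RxPlus} + P_{MedCo} = 0 ⇒ P_{RxPlus} = 18.5 + (1/6)P_{MedCo}.
By symmetry P_{MedCo} = P_{RxPlus}; substituting into the reaction function, (5/6)P_{RxPlus} = 18.5 and P_{RxPlus} = 22.2.

22.2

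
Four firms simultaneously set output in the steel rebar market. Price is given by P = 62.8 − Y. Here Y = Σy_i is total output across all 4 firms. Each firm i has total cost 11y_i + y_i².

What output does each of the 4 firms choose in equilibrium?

7.4

A representative firm's profit is π_i = y_i(62.8 − Y) − 11y_i − y_i², with Y = y_i + Σ_{j≠i} y_j.
First-order condition: 51.8 − 4y_i − Σ_{j≠i} y_j = 0.
In a symmetric equilibrium every firm chooses the same y, so Σ_{j≠i} y_j = 3y. The condition becomes 51.8 − 7y = 0, giving y = 51.8/7 = 7.4.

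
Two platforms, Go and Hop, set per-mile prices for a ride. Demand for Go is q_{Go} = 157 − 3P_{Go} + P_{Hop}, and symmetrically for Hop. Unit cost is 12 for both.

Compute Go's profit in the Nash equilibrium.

Go's profit: π = (P_{Go} − 12)(157 − 3P_{Go} + P_{Hop}).
∂π/∂P_{Go} = 193 − 6P_{Go} + P_{Hop} = 0 ⇒ P_{Go} = 193/6 + (1/6)P_{Hop}.
By symmetry P_{Hop} = P_{Go}; substituting into the reaction function, (5/6)P_{Go} = 193/6 and P_{Go} = 38.6.
q_{Go} = 157 − 3·38.6 + 38.6 = 79.8.
Profit = (38.6 − 12)·79.8 = 2122.68.

2122.68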